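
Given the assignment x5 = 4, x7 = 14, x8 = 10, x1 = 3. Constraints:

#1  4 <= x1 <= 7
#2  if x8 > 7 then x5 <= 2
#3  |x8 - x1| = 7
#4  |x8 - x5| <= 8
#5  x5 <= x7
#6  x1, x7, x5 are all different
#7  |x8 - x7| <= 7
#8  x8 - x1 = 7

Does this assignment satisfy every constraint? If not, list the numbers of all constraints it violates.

Violated: 1 and 2.

#1 x1 = 3 is outside [4, 7] — violated.
#2 x8 = 10 > 7, so we need x5 ≤ 2; but x5 = 4 > 2 — violated.
#3 |10 - 3| = 7 — satisfied.
#4 |10 - 4| = 6; 6 ≤ 8 — satisfied.
#5 x5 = 4, x7 = 14; 4 ≤ 14 — satisfied.
#6 values 3, 14, 4 are pairwise distinct — satisfied.
#7 |10 - 14| = 4; 4 ≤ 7 — satisfied.
#8 x8 - x1 = 10 - 3 = 7 — satisfied.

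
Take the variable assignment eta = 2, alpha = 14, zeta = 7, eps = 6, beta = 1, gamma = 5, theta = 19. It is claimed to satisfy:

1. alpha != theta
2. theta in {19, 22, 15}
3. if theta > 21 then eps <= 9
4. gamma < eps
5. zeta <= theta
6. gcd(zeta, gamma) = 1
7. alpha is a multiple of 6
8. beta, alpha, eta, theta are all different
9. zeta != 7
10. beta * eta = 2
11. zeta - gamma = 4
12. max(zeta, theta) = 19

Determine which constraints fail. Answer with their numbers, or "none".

No — constraints 7, 9, 11 are not satisfied.

1. alpha = 14, theta = 19; distinct — OK.
2. theta = 19 is in {19, 22, 15} — OK.
3. theta = 19, not > 21; antecedent false, conditional vacuously true — OK.
4. gamma = 5, eps = 6; 5 < 6 — OK.
5. zeta = 7, theta = 19; 7 ≤ 19 — OK.
6. gcd(7, 5) = 1 — OK.
7. 14 = 6*2 + 2, so 6 does not divide 14 — violated.
8. values 1, 14, 2, 19 are pairwise distinct — OK.
9. zeta = 7, but 7 is required to differ — violated.
10. beta * eta = 1 * 2 = 2 — OK.
11. zeta - gamma = 7 - 5 = 2, not 4 — violated.
12. max(7, 19) = 19 — OK.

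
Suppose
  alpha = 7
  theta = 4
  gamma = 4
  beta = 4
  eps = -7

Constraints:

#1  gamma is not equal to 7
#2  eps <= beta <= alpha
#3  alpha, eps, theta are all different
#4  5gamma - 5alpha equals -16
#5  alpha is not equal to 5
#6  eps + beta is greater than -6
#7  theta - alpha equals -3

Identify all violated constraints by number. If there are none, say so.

Constraint 4 does not hold.

#1 gamma = 4, and 4 ≠ 7 — holds.
#2 values -7 <= 4 <= 7 — holds.
#3 values 7, -7, 4 are pairwise distinct — holds.
#4 5gamma - 5alpha = 5(4) - 5(7) = -15, not -16 — does not hold.
#5 alpha = 7, and 7 ≠ 5 — holds.
#6 eps + beta = -7 + 4 = -3; -3 > -6 — holds.
#7 theta - alpha = 4 - 7 = -3 — holds.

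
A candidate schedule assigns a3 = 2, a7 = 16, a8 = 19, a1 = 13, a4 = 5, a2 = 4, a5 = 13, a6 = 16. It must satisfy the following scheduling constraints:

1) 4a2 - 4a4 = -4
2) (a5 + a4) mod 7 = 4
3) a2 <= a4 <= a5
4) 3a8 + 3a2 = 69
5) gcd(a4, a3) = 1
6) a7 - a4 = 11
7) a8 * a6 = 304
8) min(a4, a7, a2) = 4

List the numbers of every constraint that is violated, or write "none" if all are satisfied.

Yes — all constraints hold.

1) 4a2 - 4a4 = 4(4) - 4(5) = -4 — holds.
2) a5 + a4 = 18; 18 mod 7 = 4 — holds.
3) values 4 <= 5 <= 13 — holds.
4) 3a8 + 3a2 = 3(19) + 3(4) = 69 — holds.
5) gcd(5, 2) = 1 — holds.
6) a7 - a4 = 16 - 5 = 11 — holds.
7) a8 * a6 = 19 * 16 = 304 — holds.
8) min(5, 16, 4) = 4 — holds.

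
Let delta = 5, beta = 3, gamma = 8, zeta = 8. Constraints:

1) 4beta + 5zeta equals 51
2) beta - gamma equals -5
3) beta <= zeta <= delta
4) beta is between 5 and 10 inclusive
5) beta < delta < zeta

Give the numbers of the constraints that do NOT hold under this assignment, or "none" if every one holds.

Violated: 1, 3, and 4.

1) 4beta + 5zeta = 4(3) + 5(8) = 52, not 51 — fails.
2) beta - gamma = 3 - 8 = -5 — holds.
3) values 3, 8, 5; zeta = 8 is not <= delta = 5 — fails.
4) beta = 3 is outside [5, 10] — fails.
5) values 3 < 5 < 8 — holds.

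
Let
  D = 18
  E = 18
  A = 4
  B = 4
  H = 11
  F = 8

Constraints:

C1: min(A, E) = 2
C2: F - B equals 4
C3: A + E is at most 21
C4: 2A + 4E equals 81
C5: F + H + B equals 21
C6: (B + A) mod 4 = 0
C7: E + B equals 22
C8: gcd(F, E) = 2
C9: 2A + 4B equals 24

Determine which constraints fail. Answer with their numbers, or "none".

The assignment fails constraints 1, 3, 4, and 5.

C1: min(4, 18) = 4, not 2 — does not hold.
C2: F - B = 8 - 4 = 4 — holds.
C3: A + E = 4 + 18 = 22; 22 > 21, bound 21 not met — does not hold.
C4: 2A + 4E = 2(4) + 4(18) = 80, not 81 — does not hold.
C5: F + H + B = 8 + 11 + 4 = 23, not 21 — does not hold.
C6: B + A = 8; 8 mod 4 = 0 — holds.
C7: E + B = 18 + 4 = 22 — holds.
C8: gcd(8, 18) = 2 — holds.
C9: 2A + 4B = 2(4) + 4(4) = 24 — holds.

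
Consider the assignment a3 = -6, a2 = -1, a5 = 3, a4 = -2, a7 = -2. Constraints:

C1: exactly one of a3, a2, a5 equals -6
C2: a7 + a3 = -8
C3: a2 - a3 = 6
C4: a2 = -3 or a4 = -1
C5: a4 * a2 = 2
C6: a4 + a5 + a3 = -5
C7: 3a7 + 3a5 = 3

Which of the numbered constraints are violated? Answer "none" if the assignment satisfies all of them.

C1: a3=-6, a2=-1, a5=3; 1 of them equals -6  ✔
C2: a7 + a3 = -2 + (-6) = -8  ✔
C3: a2 - a3 = -1 - (-6) = 5, not 6  ✘
C4: a2 = -1 ≠ -3 and a4 = -2 ≠ -1; both disjuncts false  ✘
C5: a4 * a2 = -2 * (-1) = 2  ✔
C6: a4 + a5 + a3 = -2 + 3 + (-6) = -5  ✔
C7: 3a7 + 3a5 = 3(-2) + 3(3) = 3  ✔

The assignment fails constraints 3 and 4.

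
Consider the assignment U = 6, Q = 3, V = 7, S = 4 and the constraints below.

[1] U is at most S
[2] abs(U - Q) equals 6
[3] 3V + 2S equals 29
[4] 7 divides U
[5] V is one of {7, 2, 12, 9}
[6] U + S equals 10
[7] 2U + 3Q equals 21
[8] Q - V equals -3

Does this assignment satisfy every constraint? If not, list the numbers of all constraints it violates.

[1] U = 6, S = 4; 6 > 4 (want ≤)  false
[2] abs(6 - 3) = 3, not 6  false
[3] 3V + 2S = 3(7) + 2(4) = 29  true
[4] 6 = 7*0 + 6, so 7 does not divide 6  false
[5] V = 7 is in {7, 2, 12, 9}  true
[6] U + S = 6 + 4 = 10  true
[7] 2U + 3Q = 2(6) + 3(3) = 21  true
[8] Q - V = 3 - 7 = -4, not -3  false

No — constraints 1, 2, 4, and 8 are not satisfied.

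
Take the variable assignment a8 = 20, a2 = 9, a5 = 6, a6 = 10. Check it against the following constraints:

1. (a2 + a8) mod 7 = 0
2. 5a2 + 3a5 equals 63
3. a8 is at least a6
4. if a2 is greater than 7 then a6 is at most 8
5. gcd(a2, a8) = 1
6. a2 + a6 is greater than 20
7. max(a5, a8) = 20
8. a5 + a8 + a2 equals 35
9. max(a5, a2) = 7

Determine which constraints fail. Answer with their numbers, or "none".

1. a2 + a8 = 29; 29 mod 7 = 1, not 0 — violated.
2. 5a2 + 3a5 = 5(9) + 3(6) = 63 — OK.
3. a8 = 20, a6 = 10; 20 ≥ 10 — OK.
4. a2 = 9 > 7, so we need a6 ≤ 8; but a6 = 10 > 8 — violated.
5. gcd(9, 20) = 1 — OK.
6. a2 + a6 = 9 + 10 = 19; 19 ≤ 20, bound 20 not met — violated.
7. max(6, 20) = 20 — OK.
8. a5 + a8 + a2 = 6 + 20 + 9 = 35 — OK.
9. max(6, 9) = 9, not 7 — violated.

The assignment fails constraints 1, 4, 6, 9.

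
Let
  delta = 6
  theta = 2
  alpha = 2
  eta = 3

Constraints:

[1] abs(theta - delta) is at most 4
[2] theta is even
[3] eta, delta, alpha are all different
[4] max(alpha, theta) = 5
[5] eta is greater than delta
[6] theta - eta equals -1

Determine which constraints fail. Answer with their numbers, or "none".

Constraints 4 and 5 are violated.

[1] abs(2 - 6) = 4; 4 ≤ 4 — holds.
[2] theta = 2 is even — holds.
[3] values 3, 6, 2 are pairwise distinct — holds.
[4] max(2, 2) = 2, not 5 — does not hold.
[5] eta = 3, delta = 6; 3 ≤ 6 (want >) — does not hold.
[6] theta - eta = 2 - 3 = -1 — holds.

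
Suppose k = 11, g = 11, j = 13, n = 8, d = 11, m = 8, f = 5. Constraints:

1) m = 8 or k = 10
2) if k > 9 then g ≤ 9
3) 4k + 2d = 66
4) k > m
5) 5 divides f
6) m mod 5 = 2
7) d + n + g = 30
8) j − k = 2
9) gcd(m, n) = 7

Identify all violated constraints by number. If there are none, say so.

1) m = 8 = 8 (first disjunct) — OK.
2) k = 11 > 9, so we need g ≤ 9; but g = 11 > 9 — violated.
3) 4k + 2d = 4(11) + 2(11) = 66 — OK.
4) k = 11, m = 8; 11 > 8 — OK.
5) 5 / 5 = 1, so 5 divides 5 — OK.
6) 8 mod 5 = 3, not 2 — violated.
7) d + n + g = 11 + 8 + 11 = 30 — OK.
8) j − k = 13 − 11 = 2 — OK.
9) gcd(8, 8) = 8, not 7 — violated.

No — constraints 2, 6, 9 are not satisfied.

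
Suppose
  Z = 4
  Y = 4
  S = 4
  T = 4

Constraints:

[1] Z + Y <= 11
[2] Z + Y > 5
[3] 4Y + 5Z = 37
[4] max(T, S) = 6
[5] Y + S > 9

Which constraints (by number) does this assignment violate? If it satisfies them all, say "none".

[1] Z + Y = 4 + 4 = 8; 8 ≤ 11 — holds.
[2] Z + Y = 4 + 4 = 8; 8 > 5 — holds.
[3] 4Y + 5Z = 4(4) + 5(4) = 36, not 37 — fails.
[4] max(4, 4) = 4, not 6 — fails.
[5] Y + S = 4 + 4 = 8; 8 ≤ 9, bound 9 not met — fails.

Constraints 3, 4, and 5 are violated.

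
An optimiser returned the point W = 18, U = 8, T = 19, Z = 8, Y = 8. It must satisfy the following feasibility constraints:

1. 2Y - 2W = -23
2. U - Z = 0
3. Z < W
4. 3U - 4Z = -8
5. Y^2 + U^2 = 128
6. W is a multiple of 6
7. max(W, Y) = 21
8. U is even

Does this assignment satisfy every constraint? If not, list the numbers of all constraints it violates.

No — constraints 1, 7 are not satisfied.

1. 2Y - 2W = 2(8) - 2(18) = -20, not -23 — does not hold.
2. U - Z = 8 - 8 = 0 — holds.
3. Z = 8, W = 18; 8 < 18 — holds.
4. 3U - 4Z = 3(8) - 4(8) = -8 — holds.
5. Y^2 + U^2 = 8^2 + 8^2 = 64 + 64 = 128 — holds.
6. 18 / 6 = 3, so 6 divides 18 — holds.
7. max(18, 8) = 18, not 21 — does not hold.
8. U = 8 is even — holds.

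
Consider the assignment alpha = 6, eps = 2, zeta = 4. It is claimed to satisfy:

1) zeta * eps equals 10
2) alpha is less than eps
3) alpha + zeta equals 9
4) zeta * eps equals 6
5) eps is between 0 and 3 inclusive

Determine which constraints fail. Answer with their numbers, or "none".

1) zeta * eps = 4 * 2 = 8, not 10 — fails.
2) alpha = 6, eps = 2; 6 ≥ 2 (want <) — fails.
3) alpha + zeta = 6 + 4 = 10, not 9 — fails.
4) zeta * eps = 4 * 2 = 8, not 6 — fails.
5) eps = 2 lies in [0, 3] — holds.

Violated: 1, 2, 3, and 4.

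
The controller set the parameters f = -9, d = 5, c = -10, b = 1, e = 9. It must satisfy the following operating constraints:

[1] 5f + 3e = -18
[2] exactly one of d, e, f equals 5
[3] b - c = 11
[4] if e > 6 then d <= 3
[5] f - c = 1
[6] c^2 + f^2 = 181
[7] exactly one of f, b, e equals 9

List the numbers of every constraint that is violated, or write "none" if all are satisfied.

[1] 5f + 3e = 5(-9) + 3(9) = -18  OK
[2] d=5, e=9, f=-9; 1 of them equals 5  OK
[3] b - c = 1 - (-10) = 11  OK
[4] e = 9 > 6, so we need d ≤ 3; but d = 5 > 3  FAIL
[5] f - c = -9 - (-10) = 1  OK
[6] c^2 + f^2 = (-10)^2 + (-9)^2 = 100 + 81 = 181  OK
[7] f=-9, b=1, e=9; 1 of them equals 9  OK

Constraint 4 does not hold.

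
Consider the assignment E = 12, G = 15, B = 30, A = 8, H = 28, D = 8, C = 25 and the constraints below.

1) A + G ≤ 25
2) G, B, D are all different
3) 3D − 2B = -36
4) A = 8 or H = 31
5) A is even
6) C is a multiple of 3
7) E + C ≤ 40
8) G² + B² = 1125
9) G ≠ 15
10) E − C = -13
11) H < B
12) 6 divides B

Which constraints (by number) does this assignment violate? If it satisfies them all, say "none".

1) A + G = 8 + 15 = 23; 23 ≤ 25  ✔
2) values 15, 30, 8 are pairwise distinct  ✔
3) 3D − 2B = 3(8) − 2(30) = -36  ✔
4) A = 8 = 8 (first disjunct)  ✔
5) A = 8 is even  ✔
6) 25 = 3×8 + 1, so 3 does not divide 25  ✘
7) E + C = 12 + 25 = 37; 37 ≤ 40  ✔
8) G² + B² = 15² + 30² = 225 + 900 = 1125  ✔
9) G = 15, but 15 is required to differ  ✘
10) E − C = 12 − 25 = -13  ✔
11) H = 28, B = 30; 28 < 30  ✔
12) 30 / 6 = 5, so 6 divides 30  ✔

Constraints 6 and 9 are violated.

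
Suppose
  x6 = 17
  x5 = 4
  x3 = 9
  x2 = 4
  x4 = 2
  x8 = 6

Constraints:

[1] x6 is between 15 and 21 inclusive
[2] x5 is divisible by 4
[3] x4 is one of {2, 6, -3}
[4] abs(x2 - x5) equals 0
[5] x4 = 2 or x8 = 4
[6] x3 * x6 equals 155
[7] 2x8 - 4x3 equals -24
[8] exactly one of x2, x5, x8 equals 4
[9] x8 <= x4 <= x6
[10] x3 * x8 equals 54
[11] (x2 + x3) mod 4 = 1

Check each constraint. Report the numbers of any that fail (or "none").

[1] x6 = 17 lies in [15, 21] — holds.
[2] 4 / 4 = 1, so 4 divides 4 — holds.
[3] x4 = 2 is in {2, 6, -3} — holds.
[4] abs(4 - 4) = 0 — holds.
[5] x4 = 2 = 2 (first disjunct) — holds.
[6] x3 * x6 = 9 * 17 = 153, not 155 — fails.
[7] 2x8 - 4x3 = 2(6) - 4(9) = -24 — holds.
[8] x2=4, x5=4, x8=6; 2 of them equal 4, not exactly one — fails.
[9] values 6, 2, 17; x8 = 6 is not <= x4 = 2 — fails.
[10] x3 * x8 = 9 * 6 = 54 — holds.
[11] x2 + x3 = 13; 13 mod 4 = 1 — holds.

The assignment fails constraints 6, 8, 9.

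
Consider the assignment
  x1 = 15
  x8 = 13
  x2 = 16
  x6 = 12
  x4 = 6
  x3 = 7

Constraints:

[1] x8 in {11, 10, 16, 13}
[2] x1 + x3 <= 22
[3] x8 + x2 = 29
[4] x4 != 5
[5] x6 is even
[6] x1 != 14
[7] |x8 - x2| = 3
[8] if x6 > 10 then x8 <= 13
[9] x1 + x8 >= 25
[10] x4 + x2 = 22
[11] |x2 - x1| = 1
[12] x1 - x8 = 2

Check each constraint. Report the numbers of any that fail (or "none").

All constraints are satisfied.

[1] x8 = 13 is in {11, 10, 16, 13} — OK.
[2] x1 + x3 = 15 + 7 = 22; 22 ≤ 22 — OK.
[3] x8 + x2 = 13 + 16 = 29 — OK.
[4] x4 = 6, and 6 ≠ 5 — OK.
[5] x6 = 12 is even — OK.
[6] x1 = 15, and 15 ≠ 14 — OK.
[7] |13 - 16| = 3 — OK.
[8] x6 = 12 > 10, so we need x8 ≤ 13; x8 = 13 ≤ 13 — OK.
[9] x1 + x8 = 15 + 13 = 28; 28 ≥ 25 — OK.
[10] x4 + x2 = 6 + 16 = 22 — OK.
[11] |16 - 15| = 1 — OK.
[12] x1 - x8 = 15 - 13 = 2 — OK.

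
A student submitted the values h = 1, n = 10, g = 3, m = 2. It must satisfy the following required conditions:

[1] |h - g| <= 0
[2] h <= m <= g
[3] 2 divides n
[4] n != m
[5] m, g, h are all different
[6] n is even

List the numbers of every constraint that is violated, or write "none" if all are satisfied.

Constraint 1 does not hold.

[1] |1 - 3| = 2; 2 > 0, exceeds bound 0 — does not hold.
[2] values 1 <= 2 <= 3 — holds.
[3] 10 / 2 = 5, so 2 divides 10 — holds.
[4] n = 10, m = 2; distinct — holds.
[5] values 2, 3, 1 are pairwise distinct — holds.
[6] n = 10 is even — holds.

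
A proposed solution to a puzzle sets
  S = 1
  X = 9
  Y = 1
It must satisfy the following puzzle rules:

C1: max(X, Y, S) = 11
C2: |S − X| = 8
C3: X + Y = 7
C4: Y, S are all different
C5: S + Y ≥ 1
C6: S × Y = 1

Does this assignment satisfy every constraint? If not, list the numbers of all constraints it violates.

Constraints 1, 3, 4 are violated.

C1: max(9, 1, 1) = 9, not 11 — violated.
C2: |1 − 9| = 8 — OK.
C3: X + Y = 9 + 1 = 10, not 7 — violated.
C4: Y = S = 1, not all different — violated.
C5: S + Y = 1 + 1 = 2; 2 ≥ 1 — OK.
C6: S × Y = 1 × 1 = 1 — OK.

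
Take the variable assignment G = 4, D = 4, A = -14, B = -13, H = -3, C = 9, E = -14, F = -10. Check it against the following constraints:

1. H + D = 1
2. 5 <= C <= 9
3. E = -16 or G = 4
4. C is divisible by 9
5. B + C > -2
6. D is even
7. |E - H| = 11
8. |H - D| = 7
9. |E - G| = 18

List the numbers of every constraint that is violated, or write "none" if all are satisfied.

1. H + D = -3 + 4 = 1  OK
2. C = 9 lies in [5, 9]  OK
3. E = -14 ≠ -16, but G = 4 = 4 (second disjunct)  OK
4. 9 / 9 = 1, so 9 divides 9  OK
5. B + C = -13 + 9 = -4; -4 ≤ -2, bound -2 not met  FAIL
6. D = 4 is even  OK
7. |-14 - (-3)| = 11  OK
8. |-3 - 4| = 7  OK
9. |-14 - 4| = 18  OK

No — constraint 5 is not satisfied.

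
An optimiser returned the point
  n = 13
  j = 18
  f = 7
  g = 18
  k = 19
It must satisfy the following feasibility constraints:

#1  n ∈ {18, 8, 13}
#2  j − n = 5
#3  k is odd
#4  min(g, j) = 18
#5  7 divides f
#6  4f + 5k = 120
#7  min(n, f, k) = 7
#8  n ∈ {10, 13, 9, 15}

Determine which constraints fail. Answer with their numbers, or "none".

No — constraint 6 is not satisfied.

#1 n = 13 is in {18, 8, 13} — holds.
#2 j − n = 18 − 13 = 5 — holds.
#3 k = 19 is odd — holds.
#4 min(18, 18) = 18 — holds.
#5 7 / 7 = 1, so 7 divides 7 — holds.
#6 4f + 5k = 4(7) + 5(19) = 123, not 120 — fails.
#7 min(13, 7, 19) = 7 — holds.
#8 n = 13 is in {10, 13, 9, 15} — holds.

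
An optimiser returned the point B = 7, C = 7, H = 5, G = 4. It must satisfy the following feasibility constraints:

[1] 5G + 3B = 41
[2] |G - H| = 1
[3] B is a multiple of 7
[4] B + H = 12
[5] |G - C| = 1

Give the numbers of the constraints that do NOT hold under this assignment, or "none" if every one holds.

[1] 5G + 3B = 5(4) + 3(7) = 41 — holds.
[2] |4 - 5| = 1 — holds.
[3] 7 / 7 = 1, so 7 divides 7 — holds.
[4] B + H = 7 + 5 = 12 — holds.
[5] |4 - 7| = 3, not 1 — fails.

Constraint 5 does not hold.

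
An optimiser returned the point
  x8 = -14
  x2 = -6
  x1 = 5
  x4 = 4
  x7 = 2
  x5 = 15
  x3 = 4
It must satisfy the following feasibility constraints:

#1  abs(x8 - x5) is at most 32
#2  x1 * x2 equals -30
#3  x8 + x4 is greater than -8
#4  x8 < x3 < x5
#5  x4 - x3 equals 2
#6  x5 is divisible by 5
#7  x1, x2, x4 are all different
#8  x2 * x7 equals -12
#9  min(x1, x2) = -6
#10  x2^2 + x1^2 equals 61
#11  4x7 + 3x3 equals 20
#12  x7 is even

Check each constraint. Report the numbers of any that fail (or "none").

#1 abs(-14 - 15) = 29; 29 ≤ 32 — OK.
#2 x1 * x2 = 5 * (-6) = -30 — OK.
#3 x8 + x4 = -14 + 4 = -10; -10 ≤ -8, bound -8 not met — violated.
#4 values -14 < 4 < 15 — OK.
#5 x4 - x3 = 4 - 4 = 0, not 2 — violated.
#6 15 / 5 = 3, so 5 divides 15 — OK.
#7 values 5, -6, 4 are pairwise distinct — OK.
#8 x2 * x7 = -6 * 2 = -12 — OK.
#9 min(5, -6) = -6 — OK.
#10 x2^2 + x1^2 = (-6)^2 + 5^2 = 36 + 25 = 61 — OK.
#11 4x7 + 3x3 = 4(2) + 3(4) = 20 — OK.
#12 x7 = 2 is even — OK.

The assignment fails constraints 3, 5.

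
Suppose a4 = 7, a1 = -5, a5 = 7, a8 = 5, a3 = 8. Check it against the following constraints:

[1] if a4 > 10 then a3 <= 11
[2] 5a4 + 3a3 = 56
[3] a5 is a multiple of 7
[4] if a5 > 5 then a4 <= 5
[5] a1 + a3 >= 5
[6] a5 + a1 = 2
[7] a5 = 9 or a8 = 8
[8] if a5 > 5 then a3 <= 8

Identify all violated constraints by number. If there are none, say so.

Constraints 2, 4, 5, and 7 do not hold.

[1] a4 = 7, not > 10; antecedent false, conditional vacuously true  ✔
[2] 5a4 + 3a3 = 5(7) + 3(8) = 59, not 56  ✘
[3] 7 / 7 = 1, so 7 divides 7  ✔
[4] a5 = 7 > 5, so we need a4 ≤ 5; but a4 = 7 > 5  ✘
[5] a1 + a3 = -5 + 8 = 3; 3 < 5, bound 5 not met  ✘
[6] a5 + a1 = 7 + (-5) = 2  ✔
[7] a5 = 7 ≠ 9 and a8 = 5 ≠ 8; both disjuncts false  ✘
[8] a5 = 7 > 5, so we need a3 ≤ 8; a3 = 8 ≤ 8  ✔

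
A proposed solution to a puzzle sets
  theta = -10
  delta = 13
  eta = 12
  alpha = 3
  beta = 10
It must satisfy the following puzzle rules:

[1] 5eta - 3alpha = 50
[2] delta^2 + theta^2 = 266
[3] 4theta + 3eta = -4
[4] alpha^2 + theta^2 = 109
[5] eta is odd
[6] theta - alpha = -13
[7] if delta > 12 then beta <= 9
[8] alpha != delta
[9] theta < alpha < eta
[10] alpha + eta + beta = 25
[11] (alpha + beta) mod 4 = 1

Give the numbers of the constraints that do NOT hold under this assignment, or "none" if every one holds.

[1] 5eta - 3alpha = 5(12) - 3(3) = 51, not 50  ✘
[2] delta^2 + theta^2 = 13^2 + (-10)^2 = 169 + 100 = 269, not 266  ✘
[3] 4theta + 3eta = 4(-10) + 3(12) = -4  ✔
[4] alpha^2 + theta^2 = 3^2 + (-10)^2 = 9 + 100 = 109  ✔
[5] eta = 12 is even  ✘
[6] theta - alpha = -10 - 3 = -13  ✔
[7] delta = 13 > 12, so we need beta ≤ 9; but beta = 10 > 9  ✘
[8] alpha = 3, delta = 13; distinct  ✔
[9] values -10 < 3 < 12  ✔
[10] alpha + eta + beta = 3 + 12 + 10 = 25  ✔
[11] alpha + beta = 13; 13 mod 4 = 1  ✔

Constraints 1, 2, 5, 7 are violated.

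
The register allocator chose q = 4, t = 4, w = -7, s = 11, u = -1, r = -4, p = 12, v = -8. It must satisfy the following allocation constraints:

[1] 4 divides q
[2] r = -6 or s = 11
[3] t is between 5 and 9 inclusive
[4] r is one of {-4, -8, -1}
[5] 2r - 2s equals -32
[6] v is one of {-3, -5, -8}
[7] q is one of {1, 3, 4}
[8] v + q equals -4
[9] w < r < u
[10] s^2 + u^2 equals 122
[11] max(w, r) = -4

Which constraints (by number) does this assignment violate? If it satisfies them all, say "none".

Constraints 3, 5 are violated.

[1] 4 / 4 = 1, so 4 divides 4  yes
[2] r = -4 ≠ -6, but s = 11 = 11 (second disjunct)  yes
[3] t = 4 is outside [5, 9]  no
[4] r = -4 is in {-4, -8, -1}  yes
[5] 2r - 2s = 2(-4) - 2(11) = -30, not -32  no
[6] v = -8 is in {-3, -5, -8}  yes
[7] q = 4 is in {1, 3, 4}  yes
[8] v + q = -8 + 4 = -4  yes
[9] values -7 < -4 < -1  yes
[10] s^2 + u^2 = 11^2 + (-1)^2 = 121 + 1 = 122  yes
[11] max(-7, -4) = -4  yes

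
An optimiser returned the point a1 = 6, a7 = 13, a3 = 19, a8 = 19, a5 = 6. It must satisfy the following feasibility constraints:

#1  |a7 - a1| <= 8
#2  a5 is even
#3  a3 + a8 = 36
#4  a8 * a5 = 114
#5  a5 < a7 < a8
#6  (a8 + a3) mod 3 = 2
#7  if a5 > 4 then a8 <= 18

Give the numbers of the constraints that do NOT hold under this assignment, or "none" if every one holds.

#1 |13 - 6| = 7; 7 ≤ 8  OK
#2 a5 = 6 is even  OK
#3 a3 + a8 = 19 + 19 = 38, not 36  FAIL
#4 a8 * a5 = 19 * 6 = 114  OK
#5 values 6 < 13 < 19  OK
#6 a8 + a3 = 38; 38 mod 3 = 2  OK
#7 a5 = 6 > 4, so we need a8 ≤ 18; but a8 = 19 > 18  FAIL

Constraints 3 and 7 do not hold.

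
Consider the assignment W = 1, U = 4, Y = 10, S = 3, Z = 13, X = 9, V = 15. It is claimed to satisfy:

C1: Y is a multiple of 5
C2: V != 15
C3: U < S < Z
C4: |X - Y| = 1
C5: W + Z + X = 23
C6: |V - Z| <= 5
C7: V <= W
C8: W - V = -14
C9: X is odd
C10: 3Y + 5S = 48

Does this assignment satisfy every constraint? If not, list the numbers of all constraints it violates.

Constraints 2, 3, 7, and 10 are violated.

C1: 10 / 5 = 2, so 5 divides 10  ✓
C2: V = 15, but 15 is required to differ  ✗
C3: values 4, 3, 13; U = 4 is not < S = 3  ✗
C4: |9 - 10| = 1  ✓
C5: W + Z + X = 1 + 13 + 9 = 23  ✓
C6: |15 - 13| = 2; 2 ≤ 5  ✓
C7: V = 15, W = 1; 15 > 1 (want ≤)  ✗
C8: W - V = 1 - 15 = -14  ✓
C9: X = 9 is odd  ✓
C10: 3Y + 5S = 3(10) + 5(3) = 45, not 48  ✗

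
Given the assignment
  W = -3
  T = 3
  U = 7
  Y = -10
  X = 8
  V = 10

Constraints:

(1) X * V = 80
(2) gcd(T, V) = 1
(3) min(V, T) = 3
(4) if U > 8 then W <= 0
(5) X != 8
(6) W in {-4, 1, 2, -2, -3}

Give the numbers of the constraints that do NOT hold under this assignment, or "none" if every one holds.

The assignment fails constraint 5.

(1) X * V = 8 * 10 = 80 — holds.
(2) gcd(3, 10) = 1 — holds.
(3) min(10, 3) = 3 — holds.
(4) U = 7, not > 8; antecedent false, conditional vacuously true — holds.
(5) X = 8, but 8 is required to differ — fails.
(6) W = -3 is in {-4, 1, 2, -2, -3} — holds.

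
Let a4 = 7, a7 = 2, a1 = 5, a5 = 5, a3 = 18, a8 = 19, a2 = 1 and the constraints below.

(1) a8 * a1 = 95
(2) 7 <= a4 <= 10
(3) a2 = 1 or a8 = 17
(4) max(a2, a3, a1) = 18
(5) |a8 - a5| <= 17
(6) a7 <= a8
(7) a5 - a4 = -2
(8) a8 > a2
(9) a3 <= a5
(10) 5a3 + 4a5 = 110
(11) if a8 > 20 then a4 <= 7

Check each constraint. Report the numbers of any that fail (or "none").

Violated: 9.

(1) a8 * a1 = 19 * 5 = 95  true
(2) a4 = 7 lies in [7, 10]  true
(3) a2 = 1 = 1 (first disjunct)  true
(4) max(1, 18, 5) = 18  true
(5) |19 - 5| = 14; 14 ≤ 17  true
(6) a7 = 2, a8 = 19; 2 ≤ 19  true
(7) a5 - a4 = 5 - 7 = -2  true
(8) a8 = 19, a2 = 1; 19 > 1  true
(9) a3 = 18, a5 = 5; 18 > 5 (want ≤)  false
(10) 5a3 + 4a5 = 5(18) + 4(5) = 110  true
(11) a8 = 19, not > 20; antecedent false, conditional vacuously true  true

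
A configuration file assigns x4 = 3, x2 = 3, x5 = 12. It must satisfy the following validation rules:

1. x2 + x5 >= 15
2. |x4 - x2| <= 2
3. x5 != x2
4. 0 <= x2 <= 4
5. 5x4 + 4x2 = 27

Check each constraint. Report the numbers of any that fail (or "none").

1. x2 + x5 = 3 + 12 = 15; 15 ≥ 15  ✓
2. |3 - 3| = 0; 0 ≤ 2  ✓
3. x5 = 12, x2 = 3; distinct  ✓
4. x2 = 3 lies in [0, 4]  ✓
5. 5x4 + 4x2 = 5(3) + 4(3) = 27  ✓

The assignment satisfies every constraint.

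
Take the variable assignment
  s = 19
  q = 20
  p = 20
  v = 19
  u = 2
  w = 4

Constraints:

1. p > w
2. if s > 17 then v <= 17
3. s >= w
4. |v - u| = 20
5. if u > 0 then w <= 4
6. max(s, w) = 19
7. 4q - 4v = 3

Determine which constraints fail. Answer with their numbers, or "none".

1. p = 20, w = 4; 20 > 4  ✔
2. s = 19 > 17, so we need v ≤ 17; but v = 19 > 17  ✘
3. s = 19, w = 4; 19 ≥ 4  ✔
4. |19 - 2| = 17, not 20  ✘
5. u = 2 > 0, so we need w ≤ 4; w = 4 ≤ 4  ✔
6. max(19, 4) = 19  ✔
7. 4q - 4v = 4(20) - 4(19) = 4, not 3  ✘

No — constraints 2, 4, and 7 are not satisfied.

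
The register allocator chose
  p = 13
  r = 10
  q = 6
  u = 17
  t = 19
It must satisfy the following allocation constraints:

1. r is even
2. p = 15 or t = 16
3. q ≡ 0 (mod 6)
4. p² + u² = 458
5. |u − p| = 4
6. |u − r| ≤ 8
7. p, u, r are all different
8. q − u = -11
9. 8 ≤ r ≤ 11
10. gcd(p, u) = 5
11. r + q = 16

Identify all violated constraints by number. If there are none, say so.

1. r = 10 is even  OK
2. p = 13 ≠ 15 and t = 19 ≠ 16; both disjuncts false  FAIL
3. 6 mod 6 = 0  OK
4. p² + u² = 13² + 17² = 169 + 289 = 458  OK
5. |17 − 13| = 4  OK
6. |17 − 10| = 7; 7 ≤ 8  OK
7. values 13, 17, 10 are pairwise distinct  OK
8. q − u = 6 − 17 = -11  OK
9. r = 10 lies in [8, 11]  OK
10. gcd(13, 17) = 1, not 5  FAIL
11. r + q = 10 + 6 = 16  OK

The assignment fails constraints 2, 10.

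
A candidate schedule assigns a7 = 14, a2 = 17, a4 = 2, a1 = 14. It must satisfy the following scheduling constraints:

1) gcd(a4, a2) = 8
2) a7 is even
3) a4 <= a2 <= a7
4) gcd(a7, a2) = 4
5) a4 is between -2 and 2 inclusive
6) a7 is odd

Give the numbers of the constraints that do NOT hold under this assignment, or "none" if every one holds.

The assignment fails constraints 1, 3, 4, and 6.

1) gcd(2, 17) = 1, not 8  fails
2) a7 = 14 is even  holds
3) values 2, 17, 14; a2 = 17 is not <= a7 = 14  fails
4) gcd(14, 17) = 1, not 4  fails
5) a4 = 2 lies in [-2, 2]  holds
6) a7 = 14 is even  fails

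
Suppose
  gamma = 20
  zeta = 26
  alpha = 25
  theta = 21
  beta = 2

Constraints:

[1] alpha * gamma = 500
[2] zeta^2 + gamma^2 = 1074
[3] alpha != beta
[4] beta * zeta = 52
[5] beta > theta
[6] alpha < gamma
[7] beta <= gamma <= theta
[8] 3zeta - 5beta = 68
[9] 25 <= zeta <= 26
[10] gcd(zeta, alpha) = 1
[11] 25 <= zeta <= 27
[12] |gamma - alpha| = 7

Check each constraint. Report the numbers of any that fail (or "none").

[1] alpha * gamma = 25 * 20 = 500 — holds.
[2] zeta^2 + gamma^2 = 26^2 + 20^2 = 676 + 400 = 1076, not 1074 — does not hold.
[3] alpha = 25, beta = 2; distinct — holds.
[4] beta * zeta = 2 * 26 = 52 — holds.
[5] beta = 2, theta = 21; 2 ≤ 21 (want >) — does not hold.
[6] alpha = 25, gamma = 20; 25 ≥ 20 (want <) — does not hold.
[7] values 2 <= 20 <= 21 — holds.
[8] 3zeta - 5beta = 3(26) - 5(2) = 68 — holds.
[9] zeta = 26 lies in [25, 26] — holds.
[10] gcd(26, 25) = 1 — holds.
[11] zeta = 26 lies in [25, 27] — holds.
[12] |20 - 25| = 5, not 7 — does not hold.

Constraints 2, 5, 6, 12 are violated.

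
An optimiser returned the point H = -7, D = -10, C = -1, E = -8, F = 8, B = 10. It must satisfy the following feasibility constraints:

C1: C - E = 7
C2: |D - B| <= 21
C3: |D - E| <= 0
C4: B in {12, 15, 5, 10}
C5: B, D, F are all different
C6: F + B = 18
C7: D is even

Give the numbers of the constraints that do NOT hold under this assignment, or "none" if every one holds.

No — constraint 3 is not satisfied.

C1: C - E = -1 - (-8) = 7 — holds.
C2: |-10 - 10| = 20; 20 ≤ 21 — holds.
C3: |-10 - (-8)| = 2; 2 > 0, exceeds bound 0 — does not hold.
C4: B = 10 is in {12, 15, 5, 10} — holds.
C5: values 10, -10, 8 are pairwise distinct — holds.
C6: F + B = 8 + 10 = 18 — holds.
C7: D = -10 is even — holds.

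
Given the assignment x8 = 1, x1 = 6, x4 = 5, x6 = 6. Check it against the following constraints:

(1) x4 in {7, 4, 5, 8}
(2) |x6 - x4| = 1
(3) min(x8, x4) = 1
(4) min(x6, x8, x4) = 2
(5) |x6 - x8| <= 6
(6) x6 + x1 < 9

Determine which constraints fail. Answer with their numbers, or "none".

Constraints 4, 6 do not hold.

(1) x4 = 5 is in {7, 4, 5, 8}  ✔
(2) |6 - 5| = 1  ✔
(3) min(1, 5) = 1  ✔
(4) min(6, 1, 5) = 1, not 2  ✘
(5) |6 - 1| = 5; 5 ≤ 6  ✔
(6) x6 + x1 = 6 + 6 = 12; 12 ≥ 9, bound 9 not met  ✘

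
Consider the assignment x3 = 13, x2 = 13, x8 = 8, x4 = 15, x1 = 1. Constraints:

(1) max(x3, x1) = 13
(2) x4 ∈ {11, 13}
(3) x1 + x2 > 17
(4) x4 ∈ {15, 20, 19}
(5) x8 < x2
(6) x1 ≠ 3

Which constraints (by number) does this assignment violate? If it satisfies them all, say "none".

The assignment fails constraints 2, 3.

(1) max(13, 1) = 13 — satisfied.
(2) x4 = 15 is not in {11, 13} — violated.
(3) x1 + x2 = 1 + 13 = 14; 14 ≤ 17, bound 17 not met — violated.
(4) x4 = 15 is in {15, 20, 19} — satisfied.
(5) x8 = 8, x2 = 13; 8 < 13 — satisfied.
(6) x1 = 1, and 1 ≠ 3 — satisfied.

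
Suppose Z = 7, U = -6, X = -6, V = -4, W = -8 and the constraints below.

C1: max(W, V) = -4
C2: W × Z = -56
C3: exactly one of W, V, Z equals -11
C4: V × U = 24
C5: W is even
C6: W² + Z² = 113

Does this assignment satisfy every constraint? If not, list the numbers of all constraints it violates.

Constraint 3 is violated.

C1: max(-8, -4) = -4 — OK.
C2: W × Z = -8 × 7 = -56 — OK.
C3: W=-8, V=-4, Z=7; 0 of them equal -11, not exactly one — violated.
C4: V × U = -4 × (-6) = 24 — OK.
C5: W = -8 is even — OK.
C6: W² + Z² = (-8)² + 7² = 64 + 49 = 113 — OK.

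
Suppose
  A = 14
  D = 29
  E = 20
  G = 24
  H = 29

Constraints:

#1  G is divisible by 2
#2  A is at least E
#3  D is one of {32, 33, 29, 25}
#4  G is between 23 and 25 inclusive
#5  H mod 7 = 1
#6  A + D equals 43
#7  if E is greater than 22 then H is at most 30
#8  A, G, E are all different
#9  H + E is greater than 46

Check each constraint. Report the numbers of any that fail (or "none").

#1 24 / 2 = 12, so 2 divides 24 — satisfied.
#2 A = 14, E = 20; 14 < 20 (want ≥) — violated.
#3 D = 29 is in {32, 33, 29, 25} — satisfied.
#4 G = 24 lies in [23, 25] — satisfied.
#5 29 mod 7 = 1 — satisfied.
#6 A + D = 14 + 29 = 43 — satisfied.
#7 E = 20, not > 22; antecedent false, conditional vacuously true — satisfied.
#8 values 14, 24, 20 are pairwise distinct — satisfied.
#9 H + E = 29 + 20 = 49; 49 > 46 — satisfied.

Constraint 2 does not hold.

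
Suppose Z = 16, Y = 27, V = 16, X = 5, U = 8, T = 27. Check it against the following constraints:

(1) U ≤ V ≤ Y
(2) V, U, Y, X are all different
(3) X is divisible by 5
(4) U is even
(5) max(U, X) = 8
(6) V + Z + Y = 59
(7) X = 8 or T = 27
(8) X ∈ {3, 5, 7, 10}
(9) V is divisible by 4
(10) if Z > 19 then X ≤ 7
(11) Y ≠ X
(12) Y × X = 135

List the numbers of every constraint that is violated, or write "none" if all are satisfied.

(1) values 8 ≤ 16 ≤ 27 — OK.
(2) values 16, 8, 27, 5 are pairwise distinct — OK.
(3) 5 / 5 = 1, so 5 divides 5 — OK.
(4) U = 8 is even — OK.
(5) max(8, 5) = 8 — OK.
(6) V + Z + Y = 16 + 16 + 27 = 59 — OK.
(7) X = 5 ≠ 8, but T = 27 = 27 (second disjunct) — OK.
(8) X = 5 is in {3, 5, 7, 10} — OK.
(9) 16 / 4 = 4, so 4 divides 16 — OK.
(10) Z = 16, not > 19; antecedent false, conditional vacuously true — OK.
(11) Y = 27, X = 5; distinct — OK.
(12) Y × X = 27 × 5 = 135 — OK.

No violations.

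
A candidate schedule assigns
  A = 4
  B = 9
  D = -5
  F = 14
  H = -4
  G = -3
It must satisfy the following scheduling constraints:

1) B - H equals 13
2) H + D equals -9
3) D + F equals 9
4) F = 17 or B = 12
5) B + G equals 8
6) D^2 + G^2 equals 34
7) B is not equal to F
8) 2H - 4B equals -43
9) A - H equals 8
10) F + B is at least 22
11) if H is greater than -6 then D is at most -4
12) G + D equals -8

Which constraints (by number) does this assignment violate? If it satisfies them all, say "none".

1) B - H = 9 - (-4) = 13 — holds.
2) H + D = -4 + (-5) = -9 — holds.
3) D + F = -5 + 14 = 9 — holds.
4) F = 14 ≠ 17 and B = 9 ≠ 12; both disjuncts false — fails.
5) B + G = 9 + (-3) = 6, not 8 — fails.
6) D^2 + G^2 = (-5)^2 + (-3)^2 = 25 + 9 = 34 — holds.
7) B = 9, F = 14; distinct — holds.
8) 2H - 4B = 2(-4) - 4(9) = -44, not -43 — fails.
9) A - H = 4 - (-4) = 8 — holds.
10) F + B = 14 + 9 = 23; 23 ≥ 22 — holds.
11) H = -4 > -6, so we need D ≤ -4; D = -5 ≤ -4 — holds.
12) G + D = -3 + (-5) = -8 — holds.

Constraints 4, 5, 8 are violated.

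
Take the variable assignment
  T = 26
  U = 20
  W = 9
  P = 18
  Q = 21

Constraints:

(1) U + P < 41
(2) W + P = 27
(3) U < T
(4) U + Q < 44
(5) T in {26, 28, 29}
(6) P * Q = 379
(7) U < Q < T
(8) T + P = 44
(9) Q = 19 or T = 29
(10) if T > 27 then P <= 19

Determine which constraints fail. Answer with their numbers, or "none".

Violated: 6, 9.

(1) U + P = 20 + 18 = 38; 38 < 41 — satisfied.
(2) W + P = 9 + 18 = 27 — satisfied.
(3) U = 20, T = 26; 20 < 26 — satisfied.
(4) U + Q = 20 + 21 = 41; 41 < 44 — satisfied.
(5) T = 26 is in {26, 28, 29} — satisfied.
(6) P * Q = 18 * 21 = 378, not 379 — violated.
(7) values 20 < 21 < 26 — satisfied.
(8) T + P = 26 + 18 = 44 — satisfied.
(9) Q = 21 ≠ 19 and T = 26 ≠ 29; both disjuncts false — violated.
(10) T = 26, not > 27; antecedent false, conditional vacuously true — satisfied.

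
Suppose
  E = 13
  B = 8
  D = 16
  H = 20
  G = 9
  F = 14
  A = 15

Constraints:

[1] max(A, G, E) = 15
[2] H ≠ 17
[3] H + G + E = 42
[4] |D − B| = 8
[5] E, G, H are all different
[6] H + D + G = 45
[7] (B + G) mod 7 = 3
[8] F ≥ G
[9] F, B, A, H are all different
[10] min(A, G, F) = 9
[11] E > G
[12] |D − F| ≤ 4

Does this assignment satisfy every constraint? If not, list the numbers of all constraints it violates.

[1] max(15, 9, 13) = 15  ✓
[2] H = 20, and 20 ≠ 17  ✓
[3] H + G + E = 20 + 9 + 13 = 42  ✓
[4] |16 − 8| = 8  ✓
[5] values 13, 9, 20 are pairwise distinct  ✓
[6] H + D + G = 20 + 16 + 9 = 45  ✓
[7] B + G = 17; 17 mod 7 = 3  ✓
[8] F = 14, G = 9; 14 ≥ 9  ✓
[9] values 14, 8, 15, 20 are pairwise distinct  ✓
[10] min(15, 9, 14) = 9  ✓
[11] E = 13, G = 9; 13 > 9  ✓
[12] |16 − 14| = 2; 2 ≤ 4  ✓

The assignment satisfies every constraint.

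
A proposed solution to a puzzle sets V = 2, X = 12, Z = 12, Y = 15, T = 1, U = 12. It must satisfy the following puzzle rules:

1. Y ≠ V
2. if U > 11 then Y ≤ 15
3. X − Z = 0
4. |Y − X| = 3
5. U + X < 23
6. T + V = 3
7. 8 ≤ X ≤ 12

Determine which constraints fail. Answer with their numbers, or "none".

1. Y = 15, V = 2; distinct  true
2. U = 12 > 11, so we need Y ≤ 15; Y = 15 ≤ 15  true
3. X − Z = 12 − 12 = 0  true
4. |15 − 12| = 3  true
5. U + X = 12 + 12 = 24; 24 ≥ 23, bound 23 not met  false
6. T + V = 1 + 2 = 3  true
7. X = 12 lies in [8, 12]  true

The assignment fails constraint 5.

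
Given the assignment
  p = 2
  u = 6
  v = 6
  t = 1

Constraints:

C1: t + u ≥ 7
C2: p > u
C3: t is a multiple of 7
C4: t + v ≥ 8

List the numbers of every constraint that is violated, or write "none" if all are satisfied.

C1: t + u = 1 + 6 = 7; 7 ≥ 7 — holds.
C2: p = 2, u = 6; 2 ≤ 6 (want >) — does not hold.
C3: 1 = 7×0 + 1, so 7 does not divide 1 — does not hold.
C4: t + v = 1 + 6 = 7; 7 < 8, bound 8 not met — does not hold.

The assignment fails constraints 2, 3, 4.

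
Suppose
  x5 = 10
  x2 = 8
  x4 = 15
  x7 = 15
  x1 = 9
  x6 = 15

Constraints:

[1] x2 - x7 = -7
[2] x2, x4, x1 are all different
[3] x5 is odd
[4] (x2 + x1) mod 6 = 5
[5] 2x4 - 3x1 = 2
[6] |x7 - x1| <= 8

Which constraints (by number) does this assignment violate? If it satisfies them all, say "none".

The assignment fails constraints 3, 5.

[1] x2 - x7 = 8 - 15 = -7  ✔
[2] values 8, 15, 9 are pairwise distinct  ✔
[3] x5 = 10 is even  ✘
[4] x2 + x1 = 17; 17 mod 6 = 5  ✔
[5] 2x4 - 3x1 = 2(15) - 3(9) = 3, not 2  ✘
[6] |15 - 9| = 6; 6 ≤ 8  ✔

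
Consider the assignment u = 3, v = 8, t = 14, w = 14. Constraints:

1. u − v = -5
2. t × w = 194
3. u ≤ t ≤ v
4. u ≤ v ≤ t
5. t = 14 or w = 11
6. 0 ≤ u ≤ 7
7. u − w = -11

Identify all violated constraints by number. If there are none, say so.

1. u − v = 3 − 8 = -5 — satisfied.
2. t × w = 14 × 14 = 196, not 194 — violated.
3. values 3, 14, 8; t = 14 is not ≤ v = 8 — violated.
4. values 3 ≤ 8 ≤ 14 — satisfied.
5. t = 14 = 14 (first disjunct) — satisfied.
6. u = 3 lies in [0, 7] — satisfied.
7. u − w = 3 − 14 = -11 — satisfied.

Constraints 2, 3 do not hold.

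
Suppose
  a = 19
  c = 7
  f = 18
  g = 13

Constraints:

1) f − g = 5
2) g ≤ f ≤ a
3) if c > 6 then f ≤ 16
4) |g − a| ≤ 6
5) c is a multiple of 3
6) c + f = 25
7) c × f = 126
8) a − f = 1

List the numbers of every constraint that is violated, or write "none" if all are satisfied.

1) f − g = 18 − 13 = 5  OK
2) values 13 ≤ 18 ≤ 19  OK
3) c = 7 > 6, so we need f ≤ 16; but f = 18 > 16  FAIL
4) |13 − 19| = 6; 6 ≤ 6  OK
5) 7 = 3×2 + 1, so 3 does not divide 7  FAIL
6) c + f = 7 + 18 = 25  OK
7) c × f = 7 × 18 = 126  OK
8) a − f = 19 − 18 = 1  OK

The assignment fails constraints 3, 5.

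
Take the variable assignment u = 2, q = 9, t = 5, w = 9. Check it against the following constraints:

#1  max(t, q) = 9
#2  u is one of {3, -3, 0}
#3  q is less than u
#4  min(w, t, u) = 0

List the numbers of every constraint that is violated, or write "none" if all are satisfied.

#1 max(5, 9) = 9 — OK.
#2 u = 2 is not in {3, -3, 0} — violated.
#3 q = 9, u = 2; 9 ≥ 2 (want <) — violated.
#4 min(9, 5, 2) = 2, not 0 — violated.

Constraints 2, 3, and 4 are violated.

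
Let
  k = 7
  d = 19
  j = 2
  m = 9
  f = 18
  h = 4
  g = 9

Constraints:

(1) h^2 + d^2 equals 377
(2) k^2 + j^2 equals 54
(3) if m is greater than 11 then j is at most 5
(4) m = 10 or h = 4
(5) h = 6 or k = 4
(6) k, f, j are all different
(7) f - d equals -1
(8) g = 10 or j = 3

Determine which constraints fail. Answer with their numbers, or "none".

The assignment fails constraints 2, 5, and 8.

(1) h^2 + d^2 = 4^2 + 19^2 = 16 + 361 = 377 — holds.
(2) k^2 + j^2 = 7^2 + 2^2 = 49 + 4 = 53, not 54 — fails.
(3) m = 9, not > 11; antecedent false, conditional vacuously true — holds.
(4) m = 9 ≠ 10, but h = 4 = 4 (second disjunct) — holds.
(5) h = 4 ≠ 6 and k = 7 ≠ 4; both disjuncts false — fails.
(6) values 7, 18, 2 are pairwise distinct — holds.
(7) f - d = 18 - 19 = -1 — holds.
(8) g = 9 ≠ 10 and j = 2 ≠ 3; both disjuncts false — fails.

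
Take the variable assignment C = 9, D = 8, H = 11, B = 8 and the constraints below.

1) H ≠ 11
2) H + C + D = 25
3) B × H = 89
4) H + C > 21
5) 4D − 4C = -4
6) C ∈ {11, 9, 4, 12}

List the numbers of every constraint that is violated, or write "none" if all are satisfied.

1) H = 11, but 11 is required to differ — does not hold.
2) H + C + D = 11 + 9 + 8 = 28, not 25 — does not hold.
3) B × H = 8 × 11 = 88, not 89 — does not hold.
4) H + C = 11 + 9 = 20; 20 ≤ 21, bound 21 not met — does not hold.
5) 4D − 4C = 4(8) − 4(9) = -4 — holds.
6) C = 9 is in {11, 9, 4, 12} — holds.

Constraints 1, 2, 3, 4 are violated.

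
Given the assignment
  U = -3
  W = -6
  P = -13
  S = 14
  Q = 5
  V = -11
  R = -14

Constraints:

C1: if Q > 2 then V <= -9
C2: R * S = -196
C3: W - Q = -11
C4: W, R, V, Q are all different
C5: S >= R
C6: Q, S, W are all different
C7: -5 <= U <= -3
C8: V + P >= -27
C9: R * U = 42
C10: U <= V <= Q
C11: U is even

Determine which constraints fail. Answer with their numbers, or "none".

C1: Q = 5 > 2, so we need V ≤ -9; V = -11 ≤ -9  ✔
C2: R * S = -14 * 14 = -196  ✔
C3: W - Q = -6 - 5 = -11  ✔
C4: values -6, -14, -11, 5 are pairwise distinct  ✔
C5: S = 14, R = -14; 14 ≥ -14  ✔
C6: values 5, 14, -6 are pairwise distinct  ✔
C7: U = -3 lies in [-5, -3]  ✔
C8: V + P = -11 + (-13) = -24; -24 ≥ -27  ✔
C9: R * U = -14 * (-3) = 42  ✔
C10: values -3, -11, 5; U = -3 is not <= V = -11  ✘
C11: U = -3 is odd  ✘

No — constraints 10 and 11 are not satisfied.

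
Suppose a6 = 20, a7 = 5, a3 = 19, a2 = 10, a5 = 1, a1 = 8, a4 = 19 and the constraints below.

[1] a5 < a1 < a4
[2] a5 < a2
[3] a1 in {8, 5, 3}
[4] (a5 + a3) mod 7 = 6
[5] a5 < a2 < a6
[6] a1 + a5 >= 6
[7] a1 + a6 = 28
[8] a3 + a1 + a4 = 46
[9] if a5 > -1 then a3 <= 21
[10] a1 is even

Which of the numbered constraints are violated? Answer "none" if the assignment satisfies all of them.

The assignment satisfies every constraint.

[1] values 1 < 8 < 19  true
[2] a5 = 1, a2 = 10; 1 < 10  true
[3] a1 = 8 is in {8, 5, 3}  true
[4] a5 + a3 = 20; 20 mod 7 = 6  true
[5] values 1 < 10 < 20  true
[6] a1 + a5 = 8 + 1 = 9; 9 ≥ 6  true
[7] a1 + a6 = 8 + 20 = 28  true
[8] a3 + a1 + a4 = 19 + 8 + 19 = 46  true
[9] a5 = 1 > -1, so we need a3 ≤ 21; a3 = 19 ≤ 21  true
[10] a1 = 8 is even  true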